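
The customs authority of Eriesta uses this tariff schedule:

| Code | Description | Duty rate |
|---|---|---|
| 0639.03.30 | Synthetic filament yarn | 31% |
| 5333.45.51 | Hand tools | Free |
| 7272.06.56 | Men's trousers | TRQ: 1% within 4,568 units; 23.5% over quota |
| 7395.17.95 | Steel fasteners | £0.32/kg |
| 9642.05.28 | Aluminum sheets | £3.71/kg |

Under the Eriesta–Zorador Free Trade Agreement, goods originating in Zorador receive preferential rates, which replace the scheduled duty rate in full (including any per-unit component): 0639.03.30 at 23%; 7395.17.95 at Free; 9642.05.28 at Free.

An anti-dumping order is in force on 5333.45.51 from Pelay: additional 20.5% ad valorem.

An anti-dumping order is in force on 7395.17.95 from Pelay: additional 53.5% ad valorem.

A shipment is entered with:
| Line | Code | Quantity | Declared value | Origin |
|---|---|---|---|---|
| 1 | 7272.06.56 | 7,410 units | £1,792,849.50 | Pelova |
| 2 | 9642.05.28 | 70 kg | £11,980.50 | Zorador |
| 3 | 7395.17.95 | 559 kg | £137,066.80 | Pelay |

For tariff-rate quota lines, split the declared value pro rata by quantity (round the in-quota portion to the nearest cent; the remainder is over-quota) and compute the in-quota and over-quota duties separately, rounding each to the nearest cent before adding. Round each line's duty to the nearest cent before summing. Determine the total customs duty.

Line 1 (7272.06.56, Pelova, 7,410 units, £1,792,849.50):
Code 7272.06.56 is under a tariff-rate quota (threshold 4,568 units). In-quota: 4,568 units at 1%; over-quota: 2,842 units at 23.5%.
Pro-rata value split: in-quota = £1,792,849.50 × 4,568/7,410 = £1,105,227.60; over-quota = £1,792,849.50 − £1,105,227.60 = £687,621.90.
In-quota duty = £1,105,227.60 × 1% = £11,052.28. Over-quota duty = £687,621.90 × 23.5% = £161,591.15.
Line duty = £11,052.28 + £161,591.15 = £172,643.43.
Line 2 (9642.05.28, Zorador, 70 kg, £11,980.50):
Base rate for 9642.05.28 is £3.71/kg.
Origin Zorador qualifies under the Eriesta–Zorador agreement and 9642.05.28 is covered: preferential rate Free applies instead.
Duty = £11,980.50 × 0% = £0.00.
Line 3 (7395.17.95, Pelay, 559 kg, £137,066.80):
Base rate for 7395.17.95 is £0.32/kg.
7395.17.95 has an FTA preferential rate, but origin Pelay is not Zorador; base rate stands.
Additional duty on 7395.17.95 from Pelay: +53.5% ad valorem. Applied ad valorem rate = 53.5%.
Duty = £137,066.80 × 53.5% + 559 × £0.32 = £73,509.62.
Total = £172,643.43 + £0.00 + £73,509.62 = £246,153.05.

£246,153.05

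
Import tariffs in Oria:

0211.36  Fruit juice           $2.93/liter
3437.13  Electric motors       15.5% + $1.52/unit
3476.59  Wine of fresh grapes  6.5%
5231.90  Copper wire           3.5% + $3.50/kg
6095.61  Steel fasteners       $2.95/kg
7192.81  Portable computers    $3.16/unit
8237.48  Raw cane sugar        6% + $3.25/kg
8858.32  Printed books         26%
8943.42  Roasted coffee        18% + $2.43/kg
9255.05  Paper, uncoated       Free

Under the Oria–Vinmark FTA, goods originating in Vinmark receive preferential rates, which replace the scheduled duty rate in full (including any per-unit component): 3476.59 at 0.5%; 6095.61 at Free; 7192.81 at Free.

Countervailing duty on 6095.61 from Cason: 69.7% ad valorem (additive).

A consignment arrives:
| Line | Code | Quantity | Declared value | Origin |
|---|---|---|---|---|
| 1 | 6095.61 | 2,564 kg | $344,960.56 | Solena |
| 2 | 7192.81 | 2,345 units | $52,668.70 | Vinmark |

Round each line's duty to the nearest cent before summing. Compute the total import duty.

$7,563.80

Line 1 (6095.61, Solena, 2,564 kg, $344,960.56):
Base rate for 6095.61 is $2.95/kg.
6095.61 has an FTA preferential rate, but origin Solena is not Vinmark; base rate stands.
The additional-duty order on 6095.61 targets Cason, not Solena; it does not apply.
Duty = 2,564 × $2.95 = $7,563.80.
Line 2 (7192.81, Vinmark, 2,345 units, $52,668.70):
Base rate for 7192.81 is $3.16/unit.
Origin Vinmark qualifies under the Oria–Vinmark agreement and 7192.81 is covered: preferential rate Free applies instead.
Duty = $52,668.70 × 0% = $0.00.
Total = $7,563.80 + $0.00 = $7,563.80.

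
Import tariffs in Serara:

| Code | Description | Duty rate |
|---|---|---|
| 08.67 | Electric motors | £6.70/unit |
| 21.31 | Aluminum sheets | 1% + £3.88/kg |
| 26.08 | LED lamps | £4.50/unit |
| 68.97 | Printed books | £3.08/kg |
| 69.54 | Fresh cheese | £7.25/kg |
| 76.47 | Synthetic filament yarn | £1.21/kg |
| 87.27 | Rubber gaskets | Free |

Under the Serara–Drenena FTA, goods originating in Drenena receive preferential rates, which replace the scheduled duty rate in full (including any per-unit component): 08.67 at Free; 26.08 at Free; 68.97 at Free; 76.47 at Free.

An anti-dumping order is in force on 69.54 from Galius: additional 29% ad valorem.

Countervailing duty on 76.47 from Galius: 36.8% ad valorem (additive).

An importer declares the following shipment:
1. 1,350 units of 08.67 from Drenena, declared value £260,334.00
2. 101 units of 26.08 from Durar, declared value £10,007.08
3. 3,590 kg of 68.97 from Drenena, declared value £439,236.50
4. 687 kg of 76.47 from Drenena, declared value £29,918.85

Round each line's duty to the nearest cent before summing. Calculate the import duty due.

£454.50

Line 1 (08.67, Drenena, 1,350 units, £260,334.00):
Base rate for 08.67 is £6.70/unit.
Origin Drenena qualifies under the Serara–Drenena agreement and 08.67 is covered: preferential rate Free applies instead.
Duty = £260,334.00 × 0% = £0.00.
Line 2 (26.08, Durar, 101 units, £10,007.08):
Base rate for 26.08 is £4.50/unit.
26.08 has an FTA preferential rate, but origin Durar is not Drenena; base rate stands.
Duty = 101 × £4.50 = £454.50.
Line 3 (68.97, Drenena, 3,590 kg, £439,236.50):
Base rate for 68.97 is £3.08/kg.
Origin Drenena qualifies under the Serara–Drenena agreement and 68.97 is covered: preferential rate Free applies instead.
Duty = £439,236.50 × 0% = £0.00.
Line 4 (76.47, Drenena, 687 kg, £29,918.85):
Base rate for 76.47 is £1.21/kg.
Origin Drenena qualifies under the Serara–Drenena agreement and 76.47 is covered: preferential rate Free applies instead.
The additional-duty order on 76.47 targets Galius, not Drenena; it does not apply.
Duty = £29,918.85 × 0% = £0.00.
Total = £0.00 + £454.50 + £0.00 + £0.00 = £454.50.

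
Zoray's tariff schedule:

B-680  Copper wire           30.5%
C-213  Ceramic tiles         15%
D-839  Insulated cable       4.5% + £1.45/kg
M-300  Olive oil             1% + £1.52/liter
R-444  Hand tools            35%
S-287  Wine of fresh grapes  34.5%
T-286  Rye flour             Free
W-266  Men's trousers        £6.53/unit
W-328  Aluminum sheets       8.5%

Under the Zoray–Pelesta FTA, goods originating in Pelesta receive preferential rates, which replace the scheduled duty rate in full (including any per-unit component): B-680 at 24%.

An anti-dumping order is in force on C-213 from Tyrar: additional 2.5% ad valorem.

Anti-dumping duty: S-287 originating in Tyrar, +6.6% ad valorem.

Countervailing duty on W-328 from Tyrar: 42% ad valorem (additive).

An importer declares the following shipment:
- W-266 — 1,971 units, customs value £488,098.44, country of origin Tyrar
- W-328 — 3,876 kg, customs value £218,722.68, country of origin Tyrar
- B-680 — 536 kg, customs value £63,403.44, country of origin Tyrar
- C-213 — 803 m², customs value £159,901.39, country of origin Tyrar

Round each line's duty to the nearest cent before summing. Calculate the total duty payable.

£170,646.37

Line 1 (W-266, Tyrar, 1,971 units, £488,098.44):
Base rate for W-266 is £6.53/unit.
Duty = 1,971 × £6.53 = £12,870.63.
Line 2 (W-328, Tyrar, 3,876 kg, £218,722.68):
Base rate for W-328 is 8.5%.
Additional duty on W-328 from Tyrar: +42%. Applied ad valorem rate: 8.5% + 42% = 50.5%.
Duty = £218,722.68 × 50.5% = £110,454.95.
Line 3 (B-680, Tyrar, 536 kg, £63,403.44):
Base rate for B-680 is 30.5%.
B-680 has an FTA preferential rate, but origin Tyrar is not Pelesta; base rate stands.
Duty = £63,403.44 × 30.5% = £19,338.05.
Line 4 (C-213, Tyrar, 803 m², £159,901.39):
Base rate for C-213 is 15%.
Additional duty on C-213 from Tyrar: +2.5%. Applied ad valorem rate: 15% + 2.5% = 17.5%.
Duty = £159,901.39 × 17.5% = £27,982.74.
Total = £12,870.63 + £110,454.95 + £19,338.05 + £27,982.74 = £170,646.37.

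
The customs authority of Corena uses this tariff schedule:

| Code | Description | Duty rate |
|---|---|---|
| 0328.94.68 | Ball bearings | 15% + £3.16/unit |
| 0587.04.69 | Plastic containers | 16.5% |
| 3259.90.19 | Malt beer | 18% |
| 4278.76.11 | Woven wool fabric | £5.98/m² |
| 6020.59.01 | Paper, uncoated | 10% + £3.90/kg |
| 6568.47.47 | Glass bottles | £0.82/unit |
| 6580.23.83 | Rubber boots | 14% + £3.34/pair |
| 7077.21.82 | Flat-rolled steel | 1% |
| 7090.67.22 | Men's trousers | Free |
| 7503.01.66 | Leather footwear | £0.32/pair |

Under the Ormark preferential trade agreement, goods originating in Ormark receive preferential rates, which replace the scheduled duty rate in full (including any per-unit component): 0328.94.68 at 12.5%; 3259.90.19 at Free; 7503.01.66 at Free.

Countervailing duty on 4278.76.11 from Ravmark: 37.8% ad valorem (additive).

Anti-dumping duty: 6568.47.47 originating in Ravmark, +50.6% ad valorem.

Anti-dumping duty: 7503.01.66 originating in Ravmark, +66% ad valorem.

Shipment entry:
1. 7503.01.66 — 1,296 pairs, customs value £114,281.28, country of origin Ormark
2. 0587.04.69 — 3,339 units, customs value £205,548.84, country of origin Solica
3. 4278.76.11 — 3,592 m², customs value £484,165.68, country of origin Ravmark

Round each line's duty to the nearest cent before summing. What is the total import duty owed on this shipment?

£238,410.35

Line 1 (7503.01.66, Ormark, 1,296 pairs, £114,281.28):
Base rate for 7503.01.66 is £0.32/pair.
Origin Ormark qualifies under the Corena–Ormark agreement and 7503.01.66 is covered: preferential rate Free applies instead.
The additional-duty order on 7503.01.66 targets Ravmark, not Ormark; it does not apply.
Duty = £114,281.28 × 0% = £0.00.
Line 2 (0587.04.69, Solica, 3,339 units, £205,548.84):
Base rate for 0587.04.69 is 16.5%.
Duty = £205,548.84 × 16.5% = £33,915.56.
Line 3 (4278.76.11, Ravmark, 3,592 m², £484,165.68):
Base rate for 4278.76.11 is £5.98/m².
Additional duty on 4278.76.11 from Ravmark: +37.8% ad valorem. Applied ad valorem rate = 37.8%.
Duty = £484,165.68 × 37.8% + 3,592 × £5.98 = £204,494.79.
Total = £0.00 + £33,915.56 + £204,494.79 = £238,410.35.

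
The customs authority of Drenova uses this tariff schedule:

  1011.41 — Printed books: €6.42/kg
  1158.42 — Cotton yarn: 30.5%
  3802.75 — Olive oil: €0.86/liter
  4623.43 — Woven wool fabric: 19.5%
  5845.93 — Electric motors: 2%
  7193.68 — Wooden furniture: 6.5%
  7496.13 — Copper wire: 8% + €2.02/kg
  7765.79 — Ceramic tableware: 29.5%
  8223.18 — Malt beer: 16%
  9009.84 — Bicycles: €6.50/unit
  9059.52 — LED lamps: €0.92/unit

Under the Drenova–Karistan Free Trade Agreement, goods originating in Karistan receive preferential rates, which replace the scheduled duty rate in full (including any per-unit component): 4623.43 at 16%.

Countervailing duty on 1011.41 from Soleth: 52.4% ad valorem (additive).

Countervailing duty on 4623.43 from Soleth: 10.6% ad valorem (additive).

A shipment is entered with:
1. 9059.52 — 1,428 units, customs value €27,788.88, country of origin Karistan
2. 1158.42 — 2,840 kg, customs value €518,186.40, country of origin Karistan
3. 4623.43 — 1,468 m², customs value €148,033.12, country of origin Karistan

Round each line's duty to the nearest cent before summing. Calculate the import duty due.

€183,045.91

Line 1 (9059.52, Karistan, 1,428 units, €27,788.88):
Base rate for 9059.52 is €0.92/unit.
Origin Karistan is the FTA partner but 9059.52 is not on the preference list; base rate stands.
Duty = 1,428 × €0.92 = €1,313.76.
Line 2 (1158.42, Karistan, 2,840 kg, €518,186.40):
Base rate for 1158.42 is 30.5%.
Origin Karistan is the FTA partner but 1158.42 is not on the preference list; base rate stands.
Duty = €518,186.40 × 30.5% = €158,046.85.
Line 3 (4623.43, Karistan, 1,468 m², €148,033.12):
Base rate for 4623.43 is 19.5%.
Origin Karistan qualifies under the Drenova–Karistan agreement and 4623.43 is covered: preferential rate 16% applies instead.
The additional-duty order on 4623.43 targets Soleth, not Karistan; it does not apply.
Duty = €148,033.12 × 16% = €23,685.30.
Total = €1,313.76 + €158,046.85 + €23,685.30 = €183,045.91.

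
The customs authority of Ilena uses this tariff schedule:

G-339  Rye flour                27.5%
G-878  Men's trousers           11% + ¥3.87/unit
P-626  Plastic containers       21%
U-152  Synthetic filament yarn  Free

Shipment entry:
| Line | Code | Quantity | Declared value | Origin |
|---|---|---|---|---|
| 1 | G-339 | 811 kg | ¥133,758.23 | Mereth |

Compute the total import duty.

Line 1 (G-339, Mereth, 811 kg, ¥133,758.23):
Base rate for G-339 is 27.5%.
Duty = ¥133,758.23 × 27.5% = ¥36,783.51.

¥36,783.51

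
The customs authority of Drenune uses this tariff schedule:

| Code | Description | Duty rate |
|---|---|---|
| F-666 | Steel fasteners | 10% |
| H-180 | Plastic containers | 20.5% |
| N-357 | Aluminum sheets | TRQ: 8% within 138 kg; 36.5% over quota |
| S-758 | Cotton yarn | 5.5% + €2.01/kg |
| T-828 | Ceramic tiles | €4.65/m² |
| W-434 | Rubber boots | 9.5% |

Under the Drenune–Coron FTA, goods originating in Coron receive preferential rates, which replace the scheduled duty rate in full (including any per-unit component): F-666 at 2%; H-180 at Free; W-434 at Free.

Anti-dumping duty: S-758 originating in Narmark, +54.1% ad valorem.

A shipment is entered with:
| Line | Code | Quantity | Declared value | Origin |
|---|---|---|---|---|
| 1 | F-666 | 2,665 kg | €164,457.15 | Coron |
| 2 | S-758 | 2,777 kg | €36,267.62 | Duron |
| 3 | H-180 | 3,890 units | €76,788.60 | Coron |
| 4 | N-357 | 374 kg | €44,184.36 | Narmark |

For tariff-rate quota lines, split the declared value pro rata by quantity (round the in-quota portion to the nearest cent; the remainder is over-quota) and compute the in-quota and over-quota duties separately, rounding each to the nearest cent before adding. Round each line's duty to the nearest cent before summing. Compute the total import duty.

€22,346.48

Line 1 (F-666, Coron, 2,665 kg, €164,457.15):
Base rate for F-666 is 10%.
Origin Coron qualifies under the Drenune–Coron agreement and F-666 is covered: preferential rate 2% applies instead.
Duty = €164,457.15 × 2% = €3,289.14.
Line 2 (S-758, Duron, 2,777 kg, €36,267.62):
Base rate for S-758 is 5.5% + €2.01/kg.
The additional-duty order on S-758 targets Narmark, not Duron; it does not apply.
Duty = €36,267.62 × 5.5% + 2,777 × €2.01 = €7,576.49.
Line 3 (H-180, Coron, 3,890 units, €76,788.60):
Base rate for H-180 is 20.5%.
Origin Coron qualifies under the Drenune–Coron agreement and H-180 is covered: preferential rate Free applies instead.
Duty = €76,788.60 × 0% = €0.00.
Line 4 (N-357, Narmark, 374 kg, €44,184.36):
Code N-357 is under a tariff-rate quota (threshold 138 kg). In-quota: 138 kg at 8%; over-quota: 236 kg at 36.5%.
Pro-rata value split: in-quota = €44,184.36 × 138/374 = €16,303.32; over-quota = €44,184.36 − €16,303.32 = €27,881.04.
In-quota duty = €16,303.32 × 8% = €1,304.27. Over-quota duty = €27,881.04 × 36.5% = €10,176.58.
Line duty = €1,304.27 + €10,176.58 = €11,480.85.
Total = €3,289.14 + €7,576.49 + €0.00 + €11,480.85 = €22,346.48.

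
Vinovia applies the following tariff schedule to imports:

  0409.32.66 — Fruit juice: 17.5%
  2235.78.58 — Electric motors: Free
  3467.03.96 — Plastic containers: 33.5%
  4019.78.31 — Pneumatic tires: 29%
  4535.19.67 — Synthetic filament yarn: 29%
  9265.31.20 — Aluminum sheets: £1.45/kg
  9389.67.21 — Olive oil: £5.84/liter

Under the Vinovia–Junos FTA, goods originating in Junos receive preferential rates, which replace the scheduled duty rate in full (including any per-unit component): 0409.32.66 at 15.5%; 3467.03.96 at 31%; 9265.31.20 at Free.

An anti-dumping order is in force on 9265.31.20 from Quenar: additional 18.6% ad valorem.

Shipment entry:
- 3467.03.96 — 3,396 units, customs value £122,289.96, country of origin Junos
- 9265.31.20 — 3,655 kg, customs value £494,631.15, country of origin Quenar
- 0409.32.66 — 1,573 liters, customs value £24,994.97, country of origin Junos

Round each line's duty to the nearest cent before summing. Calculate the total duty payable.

£139,085.25

Line 1 (3467.03.96, Junos, 3,396 units, £122,289.96):
Base rate for 3467.03.96 is 33.5%.
Origin Junos qualifies under the Vinovia–Junos agreement and 3467.03.96 is covered: preferential rate 31% applies instead.
Duty = £122,289.96 × 31% = £37,909.89.
Line 2 (9265.31.20, Quenar, 3,655 kg, £494,631.15):
Base rate for 9265.31.20 is £1.45/kg.
9265.31.20 has an FTA preferential rate, but origin Quenar is not Junos; base rate stands.
Additional duty on 9265.31.20 from Quenar: +18.6% ad valorem. Applied ad valorem rate = 18.6%.
Duty = £494,631.15 × 18.6% + 3,655 × £1.45 = £97,301.14.
Line 3 (0409.32.66, Junos, 1,573 liters, £24,994.97):
Base rate for 0409.32.66 is 17.5%.
Origin Junos qualifies under the Vinovia–Junos agreement and 0409.32.66 is covered: preferential rate 15.5% applies instead.
Duty = £24,994.97 × 15.5% = £3,874.22.
Total = £37,909.89 + £97,301.14 + £3,874.22 = £139,085.25.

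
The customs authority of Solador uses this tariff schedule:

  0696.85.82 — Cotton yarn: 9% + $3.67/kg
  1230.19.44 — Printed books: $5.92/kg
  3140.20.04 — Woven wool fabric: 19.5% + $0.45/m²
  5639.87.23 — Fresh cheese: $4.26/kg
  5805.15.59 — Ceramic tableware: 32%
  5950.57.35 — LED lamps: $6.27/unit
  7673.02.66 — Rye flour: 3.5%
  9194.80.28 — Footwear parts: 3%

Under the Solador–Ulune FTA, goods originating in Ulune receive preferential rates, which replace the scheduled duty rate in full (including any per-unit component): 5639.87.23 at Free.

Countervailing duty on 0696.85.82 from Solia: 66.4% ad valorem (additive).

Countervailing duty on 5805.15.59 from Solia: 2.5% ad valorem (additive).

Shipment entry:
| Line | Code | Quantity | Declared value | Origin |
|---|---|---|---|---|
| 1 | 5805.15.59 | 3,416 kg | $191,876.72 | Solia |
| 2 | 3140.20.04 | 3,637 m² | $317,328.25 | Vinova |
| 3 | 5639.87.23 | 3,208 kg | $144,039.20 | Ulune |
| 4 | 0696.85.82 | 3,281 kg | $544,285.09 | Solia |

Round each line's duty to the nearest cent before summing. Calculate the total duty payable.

Line 1 (5805.15.59, Solia, 3,416 kg, $191,876.72):
Base rate for 5805.15.59 is 32%.
Additional duty on 5805.15.59 from Solia: +2.5%. Applied ad valorem rate: 32% + 2.5% = 34.5%.
Duty = $191,876.72 × 34.5% = $66,197.47.
Line 2 (3140.20.04, Vinova, 3,637 m², $317,328.25):
Base rate for 3140.20.04 is 19.5% + $0.45/m².
Duty = $317,328.25 × 19.5% + 3,637 × $0.45 = $63,515.66.
Line 3 (5639.87.23, Ulune, 3,208 kg, $144,039.20):
Base rate for 5639.87.23 is $4.26/kg.
Origin Ulune qualifies under the Solador–Ulune agreement and 5639.87.23 is covered: preferential rate Free applies instead.
Duty = $144,039.20 × 0% = $0.00.
Line 4 (0696.85.82, Solia, 3,281 kg, $544,285.09):
Base rate for 0696.85.82 is 9% + $3.67/kg.
Additional duty on 0696.85.82 from Solia: +66.4%. Applied ad valorem rate: 9% + 66.4% = 75.4%.
Duty = $544,285.09 × 75.4% + 3,281 × $3.67 = $422,432.23.
Total = $66,197.47 + $63,515.66 + $0.00 + $422,432.23 = $552,145.36.

$552,145.36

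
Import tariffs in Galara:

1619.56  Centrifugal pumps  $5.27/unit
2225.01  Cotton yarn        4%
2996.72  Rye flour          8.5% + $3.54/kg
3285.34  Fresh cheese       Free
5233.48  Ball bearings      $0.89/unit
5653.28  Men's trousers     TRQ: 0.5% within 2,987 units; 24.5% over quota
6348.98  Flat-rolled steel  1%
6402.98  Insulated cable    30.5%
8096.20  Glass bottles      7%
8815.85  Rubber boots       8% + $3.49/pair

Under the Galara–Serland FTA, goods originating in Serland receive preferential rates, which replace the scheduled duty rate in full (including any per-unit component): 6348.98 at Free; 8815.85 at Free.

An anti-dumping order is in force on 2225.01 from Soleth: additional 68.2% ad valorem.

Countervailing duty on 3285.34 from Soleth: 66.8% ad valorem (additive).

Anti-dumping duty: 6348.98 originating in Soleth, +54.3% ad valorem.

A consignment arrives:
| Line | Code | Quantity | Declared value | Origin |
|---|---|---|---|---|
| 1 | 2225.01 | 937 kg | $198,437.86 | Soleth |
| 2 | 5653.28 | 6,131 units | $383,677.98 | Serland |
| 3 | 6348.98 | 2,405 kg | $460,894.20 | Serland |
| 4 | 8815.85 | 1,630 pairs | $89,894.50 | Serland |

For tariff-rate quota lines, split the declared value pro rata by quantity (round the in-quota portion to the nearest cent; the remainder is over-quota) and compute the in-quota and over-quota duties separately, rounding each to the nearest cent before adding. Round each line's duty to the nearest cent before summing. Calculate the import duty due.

Line 1 (2225.01, Soleth, 937 kg, $198,437.86):
Base rate for 2225.01 is 4%.
Additional duty on 2225.01 from Soleth: +68.2%. Applied ad valorem rate: 4% + 68.2% = 72.2%.
Duty = $198,437.86 × 72.2% = $143,272.13.
Line 2 (5653.28, Serland, 6,131 units, $383,677.98):
Code 5653.28 is under a tariff-rate quota (threshold 2,987 units). In-quota: 2,987 units at 0.5%; over-quota: 3,144 units at 24.5%.
Pro-rata value split: in-quota = $383,677.98 × 2,987/6,131 = $186,926.46; over-quota = $383,677.98 − $186,926.46 = $196,751.52.
In-quota duty = $186,926.46 × 0.5% = $934.63. Over-quota duty = $196,751.52 × 24.5% = $48,204.12.
Line duty = $934.63 + $48,204.12 = $49,138.75.
Line 3 (6348.98, Serland, 2,405 kg, $460,894.20):
Base rate for 6348.98 is 1%.
Origin Serland qualifies under the Galara–Serland agreement and 6348.98 is covered: preferential rate Free applies instead.
The additional-duty order on 6348.98 targets Soleth, not Serland; it does not apply.
Duty = $460,894.20 × 0% = $0.00.
Line 4 (8815.85, Serland, 1,630 pairs, $89,894.50):
Base rate for 8815.85 is 8% + $3.49/pair.
Origin Serland qualifies under the Galara–Serland agreement and 8815.85 is covered: preferential rate Free applies instead.
Duty = $89,894.50 × 0% = $0.00.
Total = $143,272.13 + $49,138.75 + $0.00 + $0.00 = $192,410.88.

$192,410.88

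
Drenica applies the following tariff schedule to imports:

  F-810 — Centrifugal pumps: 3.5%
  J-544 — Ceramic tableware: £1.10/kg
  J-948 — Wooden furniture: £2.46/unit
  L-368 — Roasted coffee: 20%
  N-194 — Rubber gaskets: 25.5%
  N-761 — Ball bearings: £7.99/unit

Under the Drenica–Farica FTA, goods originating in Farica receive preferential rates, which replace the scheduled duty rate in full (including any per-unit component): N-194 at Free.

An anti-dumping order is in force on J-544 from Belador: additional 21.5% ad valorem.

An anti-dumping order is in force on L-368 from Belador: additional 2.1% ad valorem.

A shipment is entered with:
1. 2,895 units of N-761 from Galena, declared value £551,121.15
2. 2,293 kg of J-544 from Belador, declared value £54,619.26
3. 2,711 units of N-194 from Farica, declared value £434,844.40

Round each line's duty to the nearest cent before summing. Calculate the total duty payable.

£37,396.49

Line 1 (N-761, Galena, 2,895 units, £551,121.15):
Base rate for N-761 is £7.99/unit.
Duty = 2,895 × £7.99 = £23,131.05.
Line 2 (J-544, Belador, 2,293 kg, £54,619.26):
Base rate for J-544 is £1.10/kg.
Additional duty on J-544 from Belador: +21.5% ad valorem. Applied ad valorem rate = 21.5%.
Duty = £54,619.26 × 21.5% + 2,293 × £1.10 = £14,265.44.
Line 3 (N-194, Farica, 2,711 units, £434,844.40):
Base rate for N-194 is 25.5%.
Origin Farica qualifies under the Drenica–Farica agreement and N-194 is covered: preferential rate Free applies instead.
Duty = £434,844.40 × 0% = £0.00.
Total = £23,131.05 + £14,265.44 + £0.00 = £37,396.49.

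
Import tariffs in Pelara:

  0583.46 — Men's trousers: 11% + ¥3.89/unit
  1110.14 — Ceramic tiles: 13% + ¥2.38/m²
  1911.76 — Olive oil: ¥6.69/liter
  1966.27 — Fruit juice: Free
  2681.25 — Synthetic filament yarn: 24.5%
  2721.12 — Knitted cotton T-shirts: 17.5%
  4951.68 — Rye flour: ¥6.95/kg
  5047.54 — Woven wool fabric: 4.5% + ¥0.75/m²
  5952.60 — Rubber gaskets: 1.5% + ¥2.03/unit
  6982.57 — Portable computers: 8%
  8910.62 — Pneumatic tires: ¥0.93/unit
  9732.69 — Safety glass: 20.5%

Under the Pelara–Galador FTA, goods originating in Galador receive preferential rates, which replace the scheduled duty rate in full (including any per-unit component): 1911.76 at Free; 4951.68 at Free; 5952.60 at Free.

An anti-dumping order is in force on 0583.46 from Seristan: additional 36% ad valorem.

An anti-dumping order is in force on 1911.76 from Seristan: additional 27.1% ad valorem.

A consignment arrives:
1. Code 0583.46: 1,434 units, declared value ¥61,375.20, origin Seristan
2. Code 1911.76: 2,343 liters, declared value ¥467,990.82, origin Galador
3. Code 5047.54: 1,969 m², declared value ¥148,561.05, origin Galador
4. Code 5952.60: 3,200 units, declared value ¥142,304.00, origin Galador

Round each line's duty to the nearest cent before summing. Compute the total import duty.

Line 1 (0583.46, Seristan, 1,434 units, ¥61,375.20):
Base rate for 0583.46 is 11% + ¥3.89/unit.
Additional duty on 0583.46 from Seristan: +36%. Applied ad valorem rate: 11% + 36% = 47%.
Duty = ¥61,375.20 × 47% + 1,434 × ¥3.89 = ¥34,424.60.
Line 2 (1911.76, Galador, 2,343 liters, ¥467,990.82):
Base rate for 1911.76 is ¥6.69/liter.
Origin Galador qualifies under the Pelara–Galador agreement and 1911.76 is covered: preferential rate Free applies instead.
The additional-duty order on 1911.76 targets Seristan, not Galador; it does not apply.
Duty = ¥467,990.82 × 0% = ¥0.00.
Line 3 (5047.54, Galador, 1,969 m², ¥148,561.05):
Base rate for 5047.54 is 4.5% + ¥0.75/m².
Origin Galador is the FTA partner but 5047.54 is not on the preference list; base rate stands.
Duty = ¥148,561.05 × 4.5% + 1,969 × ¥0.75 = ¥8,162.00.
Line 4 (5952.60, Galador, 3,200 units, ¥142,304.00):
Base rate for 5952.60 is 1.5% + ¥2.03/unit.
Origin Galador qualifies under the Pelara–Galador agreement and 5952.60 is covered: preferential rate Free applies instead.
Duty = ¥142,304.00 × 0% = ¥0.00.
Total = ¥34,424.60 + ¥0.00 + ¥8,162.00 + ¥0.00 = ¥42,586.60.

¥42,586.60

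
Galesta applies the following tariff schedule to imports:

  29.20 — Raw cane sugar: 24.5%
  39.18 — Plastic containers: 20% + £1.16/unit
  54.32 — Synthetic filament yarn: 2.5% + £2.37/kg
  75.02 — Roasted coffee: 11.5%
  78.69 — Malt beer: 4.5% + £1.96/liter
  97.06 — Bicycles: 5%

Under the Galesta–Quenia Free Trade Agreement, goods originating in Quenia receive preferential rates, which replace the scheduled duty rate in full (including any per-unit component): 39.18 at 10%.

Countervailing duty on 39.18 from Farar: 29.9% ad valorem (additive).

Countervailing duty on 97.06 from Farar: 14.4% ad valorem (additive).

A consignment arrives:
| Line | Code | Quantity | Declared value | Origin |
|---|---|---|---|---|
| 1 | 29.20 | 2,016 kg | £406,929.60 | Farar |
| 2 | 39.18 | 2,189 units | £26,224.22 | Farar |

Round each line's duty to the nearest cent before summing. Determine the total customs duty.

Line 1 (29.20, Farar, 2,016 kg, £406,929.60):
Base rate for 29.20 is 24.5%.
Duty = £406,929.60 × 24.5% = £99,697.75.
Line 2 (39.18, Farar, 2,189 units, £26,224.22):
Base rate for 39.18 is 20% + £1.16/unit.
39.18 has an FTA preferential rate, but origin Farar is not Quenia; base rate stands.
Additional duty on 39.18 from Farar: +29.9%. Applied ad valorem rate: 20% + 29.9% = 49.9%.
Duty = £26,224.22 × 49.9% + 2,189 × £1.16 = £15,625.13.
Total = £99,697.75 + £15,625.13 = £115,322.88.

£115,322.88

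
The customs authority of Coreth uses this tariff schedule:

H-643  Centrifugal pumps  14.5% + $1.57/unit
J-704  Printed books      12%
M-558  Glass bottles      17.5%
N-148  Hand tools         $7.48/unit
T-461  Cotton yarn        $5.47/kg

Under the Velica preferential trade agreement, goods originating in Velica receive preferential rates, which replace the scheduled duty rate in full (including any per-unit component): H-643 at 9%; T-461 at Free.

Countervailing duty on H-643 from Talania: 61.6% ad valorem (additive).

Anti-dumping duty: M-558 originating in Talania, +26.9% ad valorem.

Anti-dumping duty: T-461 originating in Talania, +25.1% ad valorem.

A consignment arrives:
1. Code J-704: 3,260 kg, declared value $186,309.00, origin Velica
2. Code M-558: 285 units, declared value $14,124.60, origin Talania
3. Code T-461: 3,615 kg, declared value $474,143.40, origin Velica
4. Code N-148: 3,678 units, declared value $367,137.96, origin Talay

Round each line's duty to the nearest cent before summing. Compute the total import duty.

$56,139.84

Line 1 (J-704, Velica, 3,260 kg, $186,309.00):
Base rate for J-704 is 12%.
Origin Velica is the FTA partner but J-704 is not on the preference list; base rate stands.
Duty = $186,309.00 × 12% = $22,357.08.
Line 2 (M-558, Talania, 285 units, $14,124.60):
Base rate for M-558 is 17.5%.
Additional duty on M-558 from Talania: +26.9%. Applied ad valorem rate: 17.5% + 26.9% = 44.4%.
Duty = $14,124.60 × 44.4% = $6,271.32.
Line 3 (T-461, Velica, 3,615 kg, $474,143.40):
Base rate for T-461 is $5.47/kg.
Origin Velica qualifies under the Coreth–Velica agreement and T-461 is covered: preferential rate Free applies instead.
The additional-duty order on T-461 targets Talania, not Velica; it does not apply.
Duty = $474,143.40 × 0% = $0.00.
Line 4 (N-148, Talay, 3,678 units, $367,137.96):
Base rate for N-148 is $7.48/unit.
Duty = 3,678 × $7.48 = $27,511.44.
Total = $22,357.08 + $6,271.32 + $0.00 + $27,511.44 = $56,139.84.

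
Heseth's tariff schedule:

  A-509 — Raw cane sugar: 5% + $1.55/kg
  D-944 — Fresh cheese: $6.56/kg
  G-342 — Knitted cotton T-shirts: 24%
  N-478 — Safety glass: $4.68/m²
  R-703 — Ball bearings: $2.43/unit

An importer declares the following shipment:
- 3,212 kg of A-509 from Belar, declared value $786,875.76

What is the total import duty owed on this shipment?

Line 1 (A-509, Belar, 3,212 kg, $786,875.76):
Base rate for A-509 is 5% + $1.55/kg.
Duty = $786,875.76 × 5% + 3,212 × $1.55 = $44,322.39.

$44,322.39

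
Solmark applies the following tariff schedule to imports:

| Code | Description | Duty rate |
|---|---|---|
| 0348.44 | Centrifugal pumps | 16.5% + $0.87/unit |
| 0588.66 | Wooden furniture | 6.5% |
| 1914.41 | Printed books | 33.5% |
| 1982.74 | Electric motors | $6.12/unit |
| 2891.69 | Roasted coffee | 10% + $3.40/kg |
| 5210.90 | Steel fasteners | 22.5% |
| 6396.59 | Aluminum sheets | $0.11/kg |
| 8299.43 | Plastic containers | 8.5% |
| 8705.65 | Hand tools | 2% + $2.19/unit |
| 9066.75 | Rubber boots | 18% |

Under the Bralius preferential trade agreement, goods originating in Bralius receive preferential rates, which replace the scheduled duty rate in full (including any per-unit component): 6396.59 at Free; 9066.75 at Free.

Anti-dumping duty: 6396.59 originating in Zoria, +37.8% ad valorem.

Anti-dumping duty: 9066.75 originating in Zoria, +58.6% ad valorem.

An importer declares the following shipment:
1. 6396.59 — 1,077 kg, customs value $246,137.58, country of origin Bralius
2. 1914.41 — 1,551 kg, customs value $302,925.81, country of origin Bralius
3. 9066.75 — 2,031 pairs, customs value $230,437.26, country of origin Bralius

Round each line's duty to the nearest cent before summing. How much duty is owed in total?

$101,480.15

Line 1 (6396.59, Bralius, 1,077 kg, $246,137.58):
Base rate for 6396.59 is $0.11/kg.
Origin Bralius qualifies under the Solmark–Bralius agreement and 6396.59 is covered: preferential rate Free applies instead.
The additional-duty order on 6396.59 targets Zoria, not Bralius; it does not apply.
Duty = $246,137.58 × 0% = $0.00.
Line 2 (1914.41, Bralius, 1,551 kg, $302,925.81):
Base rate for 1914.41 is 33.5%.
Origin Bralius is the FTA partner but 1914.41 is not on the preference list; base rate stands.
Duty = $302,925.81 × 33.5% = $101,480.15.
Line 3 (9066.75, Bralius, 2,031 pairs, $230,437.26):
Base rate for 9066.75 is 18%.
Origin Bralius qualifies under the Solmark–Bralius agreement and 9066.75 is covered: preferential rate Free applies instead.
The additional-duty order on 9066.75 targets Zoria, not Bralius; it does not apply.
Duty = $230,437.26 × 0% = $0.00.
Total = $0.00 + $101,480.15 + $0.00 = $101,480.15.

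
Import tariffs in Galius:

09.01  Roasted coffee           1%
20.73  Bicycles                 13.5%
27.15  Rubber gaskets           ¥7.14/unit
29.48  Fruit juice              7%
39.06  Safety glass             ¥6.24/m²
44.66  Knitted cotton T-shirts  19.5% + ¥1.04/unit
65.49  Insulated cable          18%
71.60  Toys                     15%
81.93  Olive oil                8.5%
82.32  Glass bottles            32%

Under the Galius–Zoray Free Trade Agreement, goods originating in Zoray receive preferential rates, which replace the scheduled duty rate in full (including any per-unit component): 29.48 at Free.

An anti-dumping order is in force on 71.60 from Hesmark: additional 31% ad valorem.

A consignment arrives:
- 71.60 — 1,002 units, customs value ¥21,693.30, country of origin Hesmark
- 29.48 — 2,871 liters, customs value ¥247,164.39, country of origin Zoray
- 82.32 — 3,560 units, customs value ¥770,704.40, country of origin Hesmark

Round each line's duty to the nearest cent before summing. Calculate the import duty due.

Line 1 (71.60, Hesmark, 1,002 units, ¥21,693.30):
Base rate for 71.60 is 15%.
Additional duty on 71.60 from Hesmark: +31%. Applied ad valorem rate: 15% + 31% = 46%.
Duty = ¥21,693.30 × 46% = ¥9,978.92.
Line 2 (29.48, Zoray, 2,871 liters, ¥247,164.39):
Base rate for 29.48 is 7%.
Origin Zoray qualifies under the Galius–Zoray agreement and 29.48 is covered: preferential rate Free applies instead.
Duty = ¥247,164.39 × 0% = ¥0.00.
Line 3 (82.32, Hesmark, 3,560 units, ¥770,704.40):
Base rate for 82.32 is 32%.
Duty = ¥770,704.40 × 32% = ¥246,625.41.
Total = ¥9,978.92 + ¥0.00 + ¥246,625.41 = ¥256,604.33.

¥256,604.33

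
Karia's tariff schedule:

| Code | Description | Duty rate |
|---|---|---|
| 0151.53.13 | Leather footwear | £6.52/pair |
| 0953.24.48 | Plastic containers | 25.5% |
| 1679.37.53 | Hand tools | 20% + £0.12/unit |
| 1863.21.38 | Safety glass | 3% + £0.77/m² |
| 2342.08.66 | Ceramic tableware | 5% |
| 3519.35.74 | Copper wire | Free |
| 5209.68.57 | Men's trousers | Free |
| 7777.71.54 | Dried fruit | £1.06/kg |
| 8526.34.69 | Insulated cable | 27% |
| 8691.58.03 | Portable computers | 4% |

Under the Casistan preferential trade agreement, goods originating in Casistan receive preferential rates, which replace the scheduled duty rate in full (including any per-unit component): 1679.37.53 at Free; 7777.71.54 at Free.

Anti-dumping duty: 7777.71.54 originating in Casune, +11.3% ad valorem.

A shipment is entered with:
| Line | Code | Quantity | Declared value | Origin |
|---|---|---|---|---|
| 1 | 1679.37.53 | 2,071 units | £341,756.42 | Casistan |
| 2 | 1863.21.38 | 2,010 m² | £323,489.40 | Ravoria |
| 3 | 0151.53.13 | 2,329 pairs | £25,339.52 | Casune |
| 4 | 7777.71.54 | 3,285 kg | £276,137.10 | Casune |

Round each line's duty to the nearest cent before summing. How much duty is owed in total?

£61,123.05

Line 1 (1679.37.53, Casistan, 2,071 units, £341,756.42):
Base rate for 1679.37.53 is 20% + £0.12/unit.
Origin Casistan qualifies under the Karia–Casistan agreement and 1679.37.53 is covered: preferential rate Free applies instead.
Duty = £341,756.42 × 0% = £0.00.
Line 2 (1863.21.38, Ravoria, 2,010 m², £323,489.40):
Base rate for 1863.21.38 is 3% + £0.77/m².
Duty = £323,489.40 × 3% + 2,010 × £0.77 = £11,252.38.
Line 3 (0151.53.13, Casune, 2,329 pairs, £25,339.52):
Base rate for 0151.53.13 is £6.52/pair.
Duty = 2,329 × £6.52 = £15,185.08.
Line 4 (7777.71.54, Casune, 3,285 kg, £276,137.10):
Base rate for 7777.71.54 is £1.06/kg.
7777.71.54 has an FTA preferential rate, but origin Casune is not Casistan; base rate stands.
Additional duty on 7777.71.54 from Casune: +11.3% ad valorem. Applied ad valorem rate = 11.3%.
Duty = £276,137.10 × 11.3% + 3,285 × £1.06 = £34,685.59.
Total = £0.00 + £11,252.38 + £15,185.08 + £34,685.59 = £61,123.05.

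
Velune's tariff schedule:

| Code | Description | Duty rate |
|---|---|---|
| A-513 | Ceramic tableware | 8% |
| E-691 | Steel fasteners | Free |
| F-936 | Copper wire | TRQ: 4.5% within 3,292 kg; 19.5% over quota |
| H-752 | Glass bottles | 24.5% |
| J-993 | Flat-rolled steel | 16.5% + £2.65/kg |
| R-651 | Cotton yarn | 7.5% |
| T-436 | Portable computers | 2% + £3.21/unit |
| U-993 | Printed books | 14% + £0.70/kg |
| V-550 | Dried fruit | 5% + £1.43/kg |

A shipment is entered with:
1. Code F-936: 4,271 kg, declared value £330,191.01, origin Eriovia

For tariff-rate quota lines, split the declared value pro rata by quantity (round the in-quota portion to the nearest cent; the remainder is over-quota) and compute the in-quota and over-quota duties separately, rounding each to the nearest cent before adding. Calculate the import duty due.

Line 1 (F-936, Eriovia, 4,271 kg, £330,191.01):
Code F-936 is under a tariff-rate quota (threshold 3,292 kg). In-quota: 3,292 kg at 4.5%; over-quota: 979 kg at 19.5%.
Pro-rata value split: in-quota = £330,191.01 × 3,292/4,271 = £254,504.52; over-quota = £330,191.01 − £254,504.52 = £75,686.49.
In-quota duty = £254,504.52 × 4.5% = £11,452.70. Over-quota duty = £75,686.49 × 19.5% = £14,758.87.
Line duty = £11,452.70 + £14,758.87 = £26,211.57.

£26,211.57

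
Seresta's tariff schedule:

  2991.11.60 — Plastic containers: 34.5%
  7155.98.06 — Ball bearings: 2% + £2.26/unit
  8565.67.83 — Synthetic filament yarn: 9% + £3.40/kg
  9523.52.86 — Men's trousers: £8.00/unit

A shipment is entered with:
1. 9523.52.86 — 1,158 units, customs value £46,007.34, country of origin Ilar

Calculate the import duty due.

£9,264.00

Line 1 (9523.52.86, Ilar, 1,158 units, £46,007.34):
Base rate for 9523.52.86 is £8.00/unit.
Duty = 1,158 × £8.00 = £9,264.00.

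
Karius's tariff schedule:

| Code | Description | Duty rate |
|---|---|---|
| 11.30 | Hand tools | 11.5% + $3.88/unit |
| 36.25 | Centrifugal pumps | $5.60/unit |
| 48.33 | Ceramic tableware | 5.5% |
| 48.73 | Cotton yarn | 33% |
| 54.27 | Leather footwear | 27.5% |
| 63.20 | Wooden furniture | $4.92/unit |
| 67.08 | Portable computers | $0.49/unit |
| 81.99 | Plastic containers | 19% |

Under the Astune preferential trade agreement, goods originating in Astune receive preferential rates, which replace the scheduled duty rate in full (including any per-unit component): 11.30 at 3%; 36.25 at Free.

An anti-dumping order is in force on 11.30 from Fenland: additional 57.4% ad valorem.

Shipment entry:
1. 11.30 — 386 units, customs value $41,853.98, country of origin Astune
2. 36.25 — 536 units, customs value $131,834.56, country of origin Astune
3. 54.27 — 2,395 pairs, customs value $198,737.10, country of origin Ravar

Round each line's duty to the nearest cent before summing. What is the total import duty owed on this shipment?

Line 1 (11.30, Astune, 386 units, $41,853.98):
Base rate for 11.30 is 11.5% + $3.88/unit.
Origin Astune qualifies under the Karius–Astune agreement and 11.30 is covered: preferential rate 3% applies instead.
The additional-duty order on 11.30 targets Fenland, not Astune; it does not apply.
Duty = $41,853.98 × 3% = $1,255.62.
Line 2 (36.25, Astune, 536 units, $131,834.56):
Base rate for 36.25 is $5.60/unit.
Origin Astune qualifies under the Karius–Astune agreement and 36.25 is covered: preferential rate Free applies instead.
Duty = $131,834.56 × 0% = $0.00.
Line 3 (54.27, Ravar, 2,395 pairs, $198,737.10):
Base rate for 54.27 is 27.5%.
Duty = $198,737.10 × 27.5% = $54,652.70.
Total = $1,255.62 + $0.00 + $54,652.70 = $55,908.32.

$55,908.32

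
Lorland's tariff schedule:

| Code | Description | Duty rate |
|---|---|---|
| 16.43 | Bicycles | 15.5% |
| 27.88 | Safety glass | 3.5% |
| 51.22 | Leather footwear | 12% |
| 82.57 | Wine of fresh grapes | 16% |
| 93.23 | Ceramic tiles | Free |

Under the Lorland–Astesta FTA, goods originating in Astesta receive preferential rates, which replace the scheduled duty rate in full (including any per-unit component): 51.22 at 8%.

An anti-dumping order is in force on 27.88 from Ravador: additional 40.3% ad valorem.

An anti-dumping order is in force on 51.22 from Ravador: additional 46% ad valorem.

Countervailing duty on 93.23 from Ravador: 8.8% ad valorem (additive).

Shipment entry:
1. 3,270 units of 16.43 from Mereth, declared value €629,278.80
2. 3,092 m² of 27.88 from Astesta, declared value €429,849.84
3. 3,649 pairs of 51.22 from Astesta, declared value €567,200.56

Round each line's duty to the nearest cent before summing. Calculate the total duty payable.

€157,958.99

Line 1 (16.43, Mereth, 3,270 units, €629,278.80):
Base rate for 16.43 is 15.5%.
Duty = €629,278.80 × 15.5% = €97,538.21.
Line 2 (27.88, Astesta, 3,092 m², €429,849.84):
Base rate for 27.88 is 3.5%.
Origin Astesta is the FTA partner but 27.88 is not on the preference list; base rate stands.
The additional-duty order on 27.88 targets Ravador, not Astesta; it does not apply.
Duty = €429,849.84 × 3.5% = €15,044.74.
Line 3 (51.22, Astesta, 3,649 pairs, €567,200.56):
Base rate for 51.22 is 12%.
Origin Astesta qualifies under the Lorland–Astesta agreement and 51.22 is covered: preferential rate 8% applies instead.
The additional-duty order on 51.22 targets Ravador, not Astesta; it does not apply.
Duty = €567,200.56 × 8% = €45,376.04.
Total = €97,538.21 + €15,044.74 + €45,376.04 = €157,958.99.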